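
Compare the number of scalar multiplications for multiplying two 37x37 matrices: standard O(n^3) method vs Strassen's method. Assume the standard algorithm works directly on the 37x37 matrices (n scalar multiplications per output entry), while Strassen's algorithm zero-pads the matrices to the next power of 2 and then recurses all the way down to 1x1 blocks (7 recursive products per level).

Matrix multiplication for 37x37 matrices:

Strassen's algorithm requires power-of-2 dimensions. Pad 37x37 to 64x64 (next power of 2).

Standard algorithm: 37^3 = 50653 multiplications
Strassen's algorithm: 7^(log2(64)) = 7^6 = 117649 multiplications
Difference: 50653 - 117649 = -66996 (Strassen uses MORE here due to padding overhead — for small or just-over-power-of-2 n, padding can outweigh the per-level savings)

Standard: 50653 multiplications (37^3). Strassen: 117649 multiplications (7^6, after padding to 64x64). Strassen reduces 8 recursive multiplications to 7 at each level.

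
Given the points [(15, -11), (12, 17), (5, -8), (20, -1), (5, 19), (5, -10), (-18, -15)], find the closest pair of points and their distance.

Computing all pairwise distances among 7 points:

d((15, -11), (12, 17)) = 28.1603
d((15, -11), (5, -8)) = 10.4403
d((15, -11), (20, -1)) = 11.1803
d((15, -11), (5, 19)) = 31.6228
d((15, -11), (5, -10)) = 10.0499
d((15, -11), (-18, -15)) = 33.2415
d((12, 17), (5, -8)) = 25.9615
d((12, 17), (20, -1)) = 19.6977
d((12, 17), (5, 19)) = 7.2801
d((12, 17), (5, -10)) = 27.8927
d((12, 17), (-18, -15)) = 43.8634
d((5, -8), (20, -1)) = 16.5529
d((5, -8), (5, 19)) = 27.0
d((5, -8), (5, -10)) = 2.0 <-- minimum
d((5, -8), (-18, -15)) = 24.0416
d((20, -1), (5, 19)) = 25.0
d((20, -1), (5, -10)) = 17.4929
d((20, -1), (-18, -15)) = 40.4969
d((5, 19), (5, -10)) = 29.0
d((5, 19), (-18, -15)) = 41.0488
d((5, -10), (-18, -15)) = 23.5372

Closest pair: (5, -8) and (5, -10) with distance 2.0

The closest pair is (5, -8) and (5, -10) with Euclidean distance 2.0. For 7 points, brute-force pairwise comparison is shown above. For large n, the divide-and-conquer algorithm (sort by x, recurse on halves, check the dividing strip) achieves O(n log n).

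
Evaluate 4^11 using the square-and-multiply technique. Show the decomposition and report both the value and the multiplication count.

Computing 4^11 by squaring (build up from 4^1; each line after the first costs one multiplication):

4^1 = 4
4^2 = (4^1)^2 = 4^2 = 16
4^4 = (4^2)^2 = 16^2 = 256
4^5 = 4 * 4^4 = 4 * 256 = 1024
4^10 = (4^5)^2 = 1024^2 = 1048576
4^11 = 4 * 4^10 = 4 * 1048576 = 4194304

Result: 4194304
Multiplications needed: 5 (5 lines after 4^1)

4^11 = 4194304. Using exponentiation by squaring, this requires 5 multiplications. The key idea: if the exponent is even, square the half-power; if odd, multiply by the base once.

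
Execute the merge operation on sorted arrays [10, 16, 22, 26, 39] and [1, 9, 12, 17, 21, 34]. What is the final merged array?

Merging process:

Compare 10 vs 1: take 1 from right. Merged: [1]
Compare 10 vs 9: take 9 from right. Merged: [1, 9]
Compare 10 vs 12: take 10 from left. Merged: [1, 9, 10]
Compare 16 vs 12: take 12 from right. Merged: [1, 9, 10, 12]
Compare 16 vs 17: take 16 from left. Merged: [1, 9, 10, 12, 16]
Compare 22 vs 17: take 17 from right. Merged: [1, 9, 10, 12, 16, 17]
Compare 22 vs 21: take 21 from right. Merged: [1, 9, 10, 12, 16, 17, 21]
Compare 22 vs 34: take 22 from left. Merged: [1, 9, 10, 12, 16, 17, 21, 22]
Compare 26 vs 34: take 26 from left. Merged: [1, 9, 10, 12, 16, 17, 21, 22, 26]
Compare 39 vs 34: take 34 from right. Merged: [1, 9, 10, 12, 16, 17, 21, 22, 26, 34]
Append remaining from left: [39]. Merged: [1, 9, 10, 12, 16, 17, 21, 22, 26, 34, 39]

Final merged array: [1, 9, 10, 12, 16, 17, 21, 22, 26, 34, 39]
Total comparisons: 10

The merged array is [1, 9, 10, 12, 16, 17, 21, 22, 26, 34, 39], requiring 10 comparisons. The merge step runs in O(n) time where n is the total number of elements.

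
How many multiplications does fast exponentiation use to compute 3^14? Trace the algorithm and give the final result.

Computing 3^14 by squaring (build up from 3^1; each line after the first costs one multiplication):

3^1 = 3
3^2 = (3^1)^2 = 3^2 = 9
3^3 = 3 * 3^2 = 3 * 9 = 27
3^6 = (3^3)^2 = 27^2 = 729
3^7 = 3 * 3^6 = 3 * 729 = 2187
3^14 = (3^7)^2 = 2187^2 = 4782969

Result: 4782969
Multiplications needed: 5 (5 lines after 3^1)

3^14 = 4782969. Using exponentiation by squaring, this requires 5 multiplications. The key idea: if the exponent is even, square the half-power; if odd, multiply by the base once.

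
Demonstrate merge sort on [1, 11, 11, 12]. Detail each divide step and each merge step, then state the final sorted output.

Merge sort trace:

Split: [1, 11, 11, 12] -> [1, 11] and [11, 12]
  Split: [1, 11] -> [1] and [11]
  Merge: [1] + [11] -> [1, 11]
  Split: [11, 12] -> [11] and [12]
  Merge: [11] + [12] -> [11, 12]
Merge: [1, 11] + [11, 12] -> [1, 11, 11, 12]

Final sorted array: [1, 11, 11, 12]

The merge sort proceeds by recursively splitting the array and merging sorted halves.
After all merges, the sorted array is [1, 11, 11, 12].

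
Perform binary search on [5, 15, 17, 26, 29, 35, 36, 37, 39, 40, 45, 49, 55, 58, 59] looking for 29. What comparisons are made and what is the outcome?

Binary search for 29 in [5, 15, 17, 26, 29, 35, 36, 37, 39, 40, 45, 49, 55, 58, 59]:

lo=0, hi=14, mid=7, arr[mid]=37 -> 37 > 29, search left half
lo=0, hi=6, mid=3, arr[mid]=26 -> 26 < 29, search right half
lo=4, hi=6, mid=5, arr[mid]=35 -> 35 > 29, search left half
lo=4, hi=4, mid=4, arr[mid]=29 -> Found target at index 4!

Binary search finds 29 at index 4 after 4 comparisons. The search repeatedly halves the search space by comparing with the middle element.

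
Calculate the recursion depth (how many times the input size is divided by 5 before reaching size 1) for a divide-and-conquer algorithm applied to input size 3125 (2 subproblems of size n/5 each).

For divide and conquer with division factor 5:

Problem sizes at each level:
Level 0: 3125
Level 1: 625
Level 2: 125
Level 3: 25
Level 4: 5
Level 5: 1

The root is level 0 and the size-1 base case is level 5 (the tree spans levels 0 through 5, i.e. 6 levels counting the root), so the depth is the number of divisions: log_5(3125) = 5

The recursion tree depth is log_5(3125) = 5. At each level, the problem size is divided by 5, so it takes 5 divisions to reduce to a base case of size 1. The algorithm makes 2 recursive calls at each level.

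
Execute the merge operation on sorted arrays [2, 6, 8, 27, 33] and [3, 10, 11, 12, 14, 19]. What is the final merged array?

Merging process:

Compare 2 vs 3: take 2 from left. Merged: [2]
Compare 6 vs 3: take 3 from right. Merged: [2, 3]
Compare 6 vs 10: take 6 from left. Merged: [2, 3, 6]
Compare 8 vs 10: take 8 from left. Merged: [2, 3, 6, 8]
Compare 27 vs 10: take 10 from right. Merged: [2, 3, 6, 8, 10]
Compare 27 vs 11: take 11 from right. Merged: [2, 3, 6, 8, 10, 11]
Compare 27 vs 12: take 12 from right. Merged: [2, 3, 6, 8, 10, 11, 12]
Compare 27 vs 14: take 14 from right. Merged: [2, 3, 6, 8, 10, 11, 12, 14]
Compare 27 vs 19: take 19 from right. Merged: [2, 3, 6, 8, 10, 11, 12, 14, 19]
Append remaining from left: [27, 33]. Merged: [2, 3, 6, 8, 10, 11, 12, 14, 19, 27, 33]

Final merged array: [2, 3, 6, 8, 10, 11, 12, 14, 19, 27, 33]
Total comparisons: 9

The merged array is [2, 3, 6, 8, 10, 11, 12, 14, 19, 27, 33], requiring 9 comparisons. The merge step runs in O(n) time where n is the total number of elements.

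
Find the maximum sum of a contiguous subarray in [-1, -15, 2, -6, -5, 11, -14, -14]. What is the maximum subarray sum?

Using Kadane's algorithm on [-1, -15, 2, -6, -5, 11, -14, -14]:

Scanning through the array:
Position 1 (value -15): max_ending_here = -15, max_so_far = -1
Position 2 (value 2): max_ending_here = 2, max_so_far = 2
Position 3 (value -6): max_ending_here = -4, max_so_far = 2
Position 4 (value -5): max_ending_here = -5, max_so_far = 2
Position 5 (value 11): max_ending_here = 11, max_so_far = 11
Position 6 (value -14): max_ending_here = -3, max_so_far = 11
Position 7 (value -14): max_ending_here = -14, max_so_far = 11

Maximum subarray: [11]
Maximum sum: 11

The maximum subarray is [11] with sum 11. This subarray runs from index 5 to index 5.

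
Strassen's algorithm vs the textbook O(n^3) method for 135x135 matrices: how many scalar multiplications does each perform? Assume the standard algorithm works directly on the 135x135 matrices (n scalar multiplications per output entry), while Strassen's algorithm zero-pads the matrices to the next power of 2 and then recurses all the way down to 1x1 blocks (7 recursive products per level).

Matrix multiplication for 135x135 matrices:

Strassen's algorithm requires power-of-2 dimensions. Pad 135x135 to 256x256 (next power of 2).

Standard algorithm: 135^3 = 2460375 multiplications
Strassen's algorithm: 7^(log2(256)) = 7^8 = 5764801 multiplications
Difference: 2460375 - 5764801 = -3304426 (Strassen uses MORE here due to padding overhead — for small or just-over-power-of-2 n, padding can outweigh the per-level savings)

Standard: 2460375 multiplications (135^3). Strassen: 5764801 multiplications (7^8, after padding to 256x256). Strassen reduces 8 recursive multiplications to 7 at each level.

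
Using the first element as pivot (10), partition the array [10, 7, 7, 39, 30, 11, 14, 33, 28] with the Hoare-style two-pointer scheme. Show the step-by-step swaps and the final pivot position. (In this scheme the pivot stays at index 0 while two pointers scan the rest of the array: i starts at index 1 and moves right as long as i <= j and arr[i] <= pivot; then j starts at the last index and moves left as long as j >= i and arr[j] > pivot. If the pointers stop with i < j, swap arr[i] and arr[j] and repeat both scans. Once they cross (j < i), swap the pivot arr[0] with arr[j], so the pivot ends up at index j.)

Hoare-style two-pointer partition with pivot = 10:

Initial array: [10, 7, 7, 39, 30, 11, 14, 33, 28]

Pointers start at i = 1, j = 8.
i ends at 3, j ends at 2: the pointers have crossed (j < i), so scanning stops.

Swap pivot arr[0] with arr[2] to place pivot at position 2: [7, 7, 10, 39, 30, 11, 14, 33, 28]
Pivot position: 2

After partitioning with pivot 10, the array becomes [7, 7, 10, 39, 30, 11, 14, 33, 28]. The pivot is placed at index 2. All elements to the left of the pivot are <= 10, and all elements to the right are > 10.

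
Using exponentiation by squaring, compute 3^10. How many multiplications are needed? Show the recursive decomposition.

Computing 3^10 by squaring (build up from 3^1; each line after the first costs one multiplication):

3^1 = 3
3^2 = (3^1)^2 = 3^2 = 9
3^4 = (3^2)^2 = 9^2 = 81
3^5 = 3 * 3^4 = 3 * 81 = 243
3^10 = (3^5)^2 = 243^2 = 59049

Result: 59049
Multiplications needed: 4 (4 lines after 3^1)

3^10 = 59049. Using exponentiation by squaring, this requires 4 multiplications. The key idea: if the exponent is even, square the half-power; if odd, multiply by the base once.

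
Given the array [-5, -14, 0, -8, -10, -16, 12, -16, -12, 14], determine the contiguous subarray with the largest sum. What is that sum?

Using Kadane's algorithm on [-5, -14, 0, -8, -10, -16, 12, -16, -12, 14]:

Scanning through the array:
Position 1 (value -14): max_ending_here = -14, max_so_far = -5
Position 2 (value 0): max_ending_here = 0, max_so_far = 0
Position 3 (value -8): max_ending_here = -8, max_so_far = 0
Position 4 (value -10): max_ending_here = -10, max_so_far = 0
Position 5 (value -16): max_ending_here = -16, max_so_far = 0
Position 6 (value 12): max_ending_here = 12, max_so_far = 12
Position 7 (value -16): max_ending_here = -4, max_so_far = 12
Position 8 (value -12): max_ending_here = -12, max_so_far = 12
Position 9 (value 14): max_ending_here = 14, max_so_far = 14

Maximum subarray: [14]
Maximum sum: 14

The maximum subarray is [14] with sum 14. This subarray runs from index 9 to index 9.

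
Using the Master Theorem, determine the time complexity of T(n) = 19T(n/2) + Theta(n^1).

Master Theorem for T(n) = 19T(n/2) + O(n^1):

a = 19, b = 2, c = 1
log_b(a) = log_2(19) = 4.2479

Case 1: c = 1 < log_2(19) = 4.2479
T(n) = O(n^(log_2 19))

For T(n) = 19T(n/2) + O(n^1): log_2(19) = 4.2479. This is Case 1 of the Master Theorem (c < log_b(a), work dominated by leaves), giving O(n^(log_2 19)).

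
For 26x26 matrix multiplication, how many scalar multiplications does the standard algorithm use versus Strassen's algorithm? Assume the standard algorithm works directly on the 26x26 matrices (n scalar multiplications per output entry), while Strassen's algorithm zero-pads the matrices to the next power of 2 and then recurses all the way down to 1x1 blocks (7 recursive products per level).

Matrix multiplication for 26x26 matrices:

Strassen's algorithm requires power-of-2 dimensions. Pad 26x26 to 32x32 (next power of 2).

Standard algorithm: 26^3 = 17576 multiplications
Strassen's algorithm: 7^(log2(32)) = 7^5 = 16807 multiplications
Savings: 17576 - 16807 = 769 multiplications

Standard: 17576 multiplications (26^3). Strassen: 16807 multiplications (7^5, after padding to 32x32). Strassen reduces 8 recursive multiplications to 7 at each level.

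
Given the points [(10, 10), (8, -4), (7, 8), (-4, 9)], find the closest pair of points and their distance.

Computing all pairwise distances among 4 points:

d((10, 10), (8, -4)) = 14.1421
d((10, 10), (7, 8)) = 3.6056 <-- minimum
d((10, 10), (-4, 9)) = 14.0357
d((8, -4), (7, 8)) = 12.0416
d((8, -4), (-4, 9)) = 17.6918
d((7, 8), (-4, 9)) = 11.0454

Closest pair: (10, 10) and (7, 8) with distance 3.6056

The closest pair is (10, 10) and (7, 8) with Euclidean distance 3.6056. For 4 points, brute-force pairwise comparison is shown above. For large n, the divide-and-conquer algorithm (sort by x, recurse on halves, check the dividing strip) achieves O(n log n).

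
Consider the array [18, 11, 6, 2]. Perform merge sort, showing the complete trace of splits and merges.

Merge sort trace:

Split: [18, 11, 6, 2] -> [18, 11] and [6, 2]
  Split: [18, 11] -> [18] and [11]
  Merge: [18] + [11] -> [11, 18]
  Split: [6, 2] -> [6] and [2]
  Merge: [6] + [2] -> [2, 6]
Merge: [11, 18] + [2, 6] -> [2, 6, 11, 18]

Final sorted array: [2, 6, 11, 18]

The merge sort proceeds by recursively splitting the array and merging sorted halves.
After all merges, the sorted array is [2, 6, 11, 18].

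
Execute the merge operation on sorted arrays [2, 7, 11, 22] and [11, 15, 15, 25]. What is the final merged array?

Merging process:

Compare 2 vs 11: take 2 from left. Merged: [2]
Compare 7 vs 11: take 7 from left. Merged: [2, 7]
Compare 11 vs 11: take 11 from left. Merged: [2, 7, 11]
Compare 22 vs 11: take 11 from right. Merged: [2, 7, 11, 11]
Compare 22 vs 15: take 15 from right. Merged: [2, 7, 11, 11, 15]
Compare 22 vs 15: take 15 from right. Merged: [2, 7, 11, 11, 15, 15]
Compare 22 vs 25: take 22 from left. Merged: [2, 7, 11, 11, 15, 15, 22]
Append remaining from right: [25]. Merged: [2, 7, 11, 11, 15, 15, 22, 25]

Final merged array: [2, 7, 11, 11, 15, 15, 22, 25]
Total comparisons: 7

The merged array is [2, 7, 11, 11, 15, 15, 22, 25], requiring 7 comparisons. The merge step runs in O(n) time where n is the total number of elements.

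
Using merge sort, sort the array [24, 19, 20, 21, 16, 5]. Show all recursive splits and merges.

Merge sort trace:

Split: [24, 19, 20, 21, 16, 5] -> [24, 19, 20] and [21, 16, 5]
  Split: [24, 19, 20] -> [24] and [19, 20]
    Split: [19, 20] -> [19] and [20]
    Merge: [19] + [20] -> [19, 20]
  Merge: [24] + [19, 20] -> [19, 20, 24]
  Split: [21, 16, 5] -> [21] and [16, 5]
    Split: [16, 5] -> [16] and [5]
    Merge: [16] + [5] -> [5, 16]
  Merge: [21] + [5, 16] -> [5, 16, 21]
Merge: [19, 20, 24] + [5, 16, 21] -> [5, 16, 19, 20, 21, 24]

Final sorted array: [5, 16, 19, 20, 21, 24]

The merge sort proceeds by recursively splitting the array and merging sorted halves.
After all merges, the sorted array is [5, 16, 19, 20, 21, 24].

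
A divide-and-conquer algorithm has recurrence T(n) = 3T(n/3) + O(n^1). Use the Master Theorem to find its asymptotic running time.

Master Theorem for T(n) = 3T(n/3) + O(n^1):

a = 3, b = 3, c = 1
log_b(a) = log_3(3) = 1.0000

Case 2: c = 1 = log_3(3) = 1.0000
T(n) = O(n^1 log n) = O(n log n)

For T(n) = 3T(n/3) + O(n^1): log_3(3) = 1.0000. This is Case 2 of the Master Theorem (c = log_b(a), equal work at all levels), giving O(n log n).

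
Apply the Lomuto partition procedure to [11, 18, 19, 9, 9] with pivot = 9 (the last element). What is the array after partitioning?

Lomuto partition with pivot = 9:

Initial array: [11, 18, 19, 9, 9]

arr[0]=11 > 9: no swap
arr[1]=18 > 9: no swap
arr[2]=19 > 9: no swap
arr[3]=9 <= 9: swap with position 0, array becomes [9, 18, 19, 11, 9]

Place pivot at position 1: [9, 9, 19, 11, 18]
Pivot position: 1

After partitioning with pivot 9, the array becomes [9, 9, 19, 11, 18]. The pivot is placed at index 1. All elements to the left of the pivot are <= 9, and all elements to the right are > 9.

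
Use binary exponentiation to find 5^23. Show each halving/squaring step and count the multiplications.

Computing 5^23 by squaring (build up from 5^1; each line after the first costs one multiplication):

5^1 = 5
5^2 = (5^1)^2 = 5^2 = 25
5^4 = (5^2)^2 = 25^2 = 625
5^5 = 5 * 5^4 = 5 * 625 = 3125
5^10 = (5^5)^2 = 3125^2 = 9765625
5^11 = 5 * 5^10 = 5 * 9765625 = 48828125
5^22 = (5^11)^2 = 48828125^2 = 2384185791015625
5^23 = 5 * 5^22 = 5 * 2384185791015625 = 11920928955078125

Result: 11920928955078125
Multiplications needed: 7 (7 lines after 5^1)

5^23 = 11920928955078125. Using exponentiation by squaring, this requires 7 multiplications. The key idea: if the exponent is even, square the half-power; if odd, multiply by the base once.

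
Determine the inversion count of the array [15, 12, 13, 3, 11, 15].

Finding inversions in [15, 12, 13, 3, 11, 15]:

(0, 1): arr[0]=15 > arr[1]=12
(0, 2): arr[0]=15 > arr[2]=13
(0, 3): arr[0]=15 > arr[3]=3
(0, 4): arr[0]=15 > arr[4]=11
(1, 3): arr[1]=12 > arr[3]=3
(1, 4): arr[1]=12 > arr[4]=11
(2, 3): arr[2]=13 > arr[3]=3
(2, 4): arr[2]=13 > arr[4]=11

Total inversions: 8

The array has 8 inversion(s): (0,1), (0,2), (0,3), (0,4), (1,3), (1,4), (2,3), (2,4). Each pair (i,j) satisfies i < j and arr[i] > arr[j].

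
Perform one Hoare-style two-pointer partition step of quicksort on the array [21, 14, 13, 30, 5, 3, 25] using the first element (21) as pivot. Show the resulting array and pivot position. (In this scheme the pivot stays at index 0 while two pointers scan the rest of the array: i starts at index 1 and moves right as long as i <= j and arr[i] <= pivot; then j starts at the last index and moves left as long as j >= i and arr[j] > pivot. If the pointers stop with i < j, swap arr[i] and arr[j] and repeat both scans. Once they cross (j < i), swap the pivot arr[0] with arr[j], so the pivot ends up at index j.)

Hoare-style two-pointer partition with pivot = 21:

Initial array: [21, 14, 13, 30, 5, 3, 25]

Pointers start at i = 1, j = 6.
i stops at index 3 (arr[3]=30 > 21), j stops at index 5 (arr[5]=3 <= 21): swap arr[3] and arr[5], array becomes [21, 14, 13, 3, 5, 30, 25]
i ends at 5, j ends at 4: the pointers have crossed (j < i), so scanning stops.

Swap pivot arr[0] with arr[4] to place pivot at position 4: [5, 14, 13, 3, 21, 30, 25]
Pivot position: 4

After partitioning with pivot 21, the array becomes [5, 14, 13, 3, 21, 30, 25]. The pivot is placed at index 4. All elements to the left of the pivot are <= 21, and all elements to the right are > 21.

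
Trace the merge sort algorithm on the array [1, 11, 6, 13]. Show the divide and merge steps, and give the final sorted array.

Merge sort trace:

Split: [1, 11, 6, 13] -> [1, 11] and [6, 13]
  Split: [1, 11] -> [1] and [11]
  Merge: [1] + [11] -> [1, 11]
  Split: [6, 13] -> [6] and [13]
  Merge: [6] + [13] -> [6, 13]
Merge: [1, 11] + [6, 13] -> [1, 6, 11, 13]

Final sorted array: [1, 6, 11, 13]

The merge sort proceeds by recursively splitting the array and merging sorted halves.
After all merges, the sorted array is [1, 6, 11, 13].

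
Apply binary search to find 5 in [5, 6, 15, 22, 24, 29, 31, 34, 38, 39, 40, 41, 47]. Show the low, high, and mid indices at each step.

Binary search for 5 in [5, 6, 15, 22, 24, 29, 31, 34, 38, 39, 40, 41, 47]:

lo=0, hi=12, mid=6, arr[mid]=31 -> 31 > 5, search left half
lo=0, hi=5, mid=2, arr[mid]=15 -> 15 > 5, search left half
lo=0, hi=1, mid=0, arr[mid]=5 -> Found target at index 0!

Binary search finds 5 at index 0 after 3 comparisons. The search repeatedly halves the search space by comparing with the middle element.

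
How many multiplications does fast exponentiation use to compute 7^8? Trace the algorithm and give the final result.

Computing 7^8 by squaring (build up from 7^1; each line after the first costs one multiplication):

7^1 = 7
7^2 = (7^1)^2 = 7^2 = 49
7^4 = (7^2)^2 = 49^2 = 2401
7^8 = (7^4)^2 = 2401^2 = 5764801

Result: 5764801
Multiplications needed: 3 (3 lines after 7^1)

7^8 = 5764801. Using exponentiation by squaring, this requires 3 multiplications. The key idea: if the exponent is even, square the half-power; if odd, multiply by the base once.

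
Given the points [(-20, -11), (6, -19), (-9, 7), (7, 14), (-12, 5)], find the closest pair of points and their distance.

Computing all pairwise distances among 5 points:

d((-20, -11), (6, -19)) = 27.2029
d((-20, -11), (-9, 7)) = 21.095
d((-20, -11), (7, 14)) = 36.7967
d((-20, -11), (-12, 5)) = 17.8885
d((6, -19), (-9, 7)) = 30.0167
d((6, -19), (7, 14)) = 33.0151
d((6, -19), (-12, 5)) = 30.0
d((-9, 7), (7, 14)) = 17.4642
d((-9, 7), (-12, 5)) = 3.6056 <-- minimum
d((7, 14), (-12, 5)) = 21.0238

Closest pair: (-9, 7) and (-12, 5) with distance 3.6056

The closest pair is (-9, 7) and (-12, 5) with Euclidean distance 3.6056. For 5 points, brute-force pairwise comparison is shown above. For large n, the divide-and-conquer algorithm (sort by x, recurse on halves, check the dividing strip) achieves O(n log n).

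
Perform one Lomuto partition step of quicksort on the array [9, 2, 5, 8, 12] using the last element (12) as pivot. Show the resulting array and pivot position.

Lomuto partition with pivot = 12:

Initial array: [9, 2, 5, 8, 12]

arr[0]=9 <= 12: swap with position 0, array becomes [9, 2, 5, 8, 12]
arr[1]=2 <= 12: swap with position 1, array becomes [9, 2, 5, 8, 12]
arr[2]=5 <= 12: swap with position 2, array becomes [9, 2, 5, 8, 12]
arr[3]=8 <= 12: swap with position 3, array becomes [9, 2, 5, 8, 12]

Place pivot at position 4: [9, 2, 5, 8, 12]
Pivot position: 4

After partitioning with pivot 12, the array becomes [9, 2, 5, 8, 12]. The pivot is placed at index 4. All elements to the left of the pivot are <= 12, and all elements to the right are > 12.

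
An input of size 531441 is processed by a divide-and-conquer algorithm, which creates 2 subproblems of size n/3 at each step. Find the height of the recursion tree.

For divide and conquer with division factor 3:

Problem sizes at each level:
Level 0: 531441
Level 1: 177147
Level 2: 59049
Level 3: 19683
Level 4: 6561
Level 5: 2187
Level 6: 729
Level 7: 243
Level 8: 81
Level 9: 27
Level 10: 9
Level 11: 3
Level 12: 1

The root is level 0 and the size-1 base case is level 12 (the tree spans levels 0 through 12, i.e. 13 levels counting the root), so the depth is the number of divisions: log_3(531441) = 12

The recursion tree depth is log_3(531441) = 12. At each level, the problem size is divided by 3, so it takes 12 divisions to reduce to a base case of size 1. The algorithm makes 2 recursive calls at each level.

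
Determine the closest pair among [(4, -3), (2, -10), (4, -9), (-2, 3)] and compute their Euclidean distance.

Computing all pairwise distances among 4 points:

d((4, -3), (2, -10)) = 7.2801
d((4, -3), (4, -9)) = 6.0
d((4, -3), (-2, 3)) = 8.4853
d((2, -10), (4, -9)) = 2.2361 <-- minimum
d((2, -10), (-2, 3)) = 13.6015
d((4, -9), (-2, 3)) = 13.4164

Closest pair: (2, -10) and (4, -9) with distance 2.2361

The closest pair is (2, -10) and (4, -9) with Euclidean distance 2.2361. For 4 points, brute-force pairwise comparison is shown above. For large n, the divide-and-conquer algorithm (sort by x, recurse on halves, check the dividing strip) achieves O(n log n).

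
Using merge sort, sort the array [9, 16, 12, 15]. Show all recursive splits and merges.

Merge sort trace:

Split: [9, 16, 12, 15] -> [9, 16] and [12, 15]
  Split: [9, 16] -> [9] and [16]
  Merge: [9] + [16] -> [9, 16]
  Split: [12, 15] -> [12] and [15]
  Merge: [12] + [15] -> [12, 15]
Merge: [9, 16] + [12, 15] -> [9, 12, 15, 16]

Final sorted array: [9, 12, 15, 16]

The merge sort proceeds by recursively splitting the array and merging sorted halves.
After all merges, the sorted array is [9, 12, 15, 16].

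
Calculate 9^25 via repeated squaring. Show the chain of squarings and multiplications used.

Computing 9^25 by squaring (build up from 9^1; each line after the first costs one multiplication):

9^1 = 9
9^2 = (9^1)^2 = 9^2 = 81
9^3 = 9 * 9^2 = 9 * 81 = 729
9^6 = (9^3)^2 = 729^2 = 531441
9^12 = (9^6)^2 = 531441^2 = 282429536481
9^24 = (9^12)^2 = 282429536481^2 = 79766443076872509863361
9^25 = 9 * 9^24 = 9 * 79766443076872509863361 = 717897987691852588770249

Result: 717897987691852588770249
Multiplications needed: 6 (6 lines after 9^1)

9^25 = 717897987691852588770249. Using exponentiation by squaring, this requires 6 multiplications. The key idea: if the exponent is even, square the half-power; if odd, multiply by the base once.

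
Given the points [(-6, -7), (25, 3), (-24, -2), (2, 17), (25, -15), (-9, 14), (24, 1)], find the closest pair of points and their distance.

Computing all pairwise distances among 7 points:

d((-6, -7), (25, 3)) = 32.573
d((-6, -7), (-24, -2)) = 18.6815
d((-6, -7), (2, 17)) = 25.2982
d((-6, -7), (25, -15)) = 32.0156
d((-6, -7), (-9, 14)) = 21.2132
d((-6, -7), (24, 1)) = 31.0483
d((25, 3), (-24, -2)) = 49.2544
d((25, 3), (2, 17)) = 26.9258
d((25, 3), (25, -15)) = 18.0
d((25, 3), (-9, 14)) = 35.7351
d((25, 3), (24, 1)) = 2.2361 <-- minimum
d((-24, -2), (2, 17)) = 32.2025
d((-24, -2), (25, -15)) = 50.6952
d((-24, -2), (-9, 14)) = 21.9317
d((-24, -2), (24, 1)) = 48.0937
d((2, 17), (25, -15)) = 39.4081
d((2, 17), (-9, 14)) = 11.4018
d((2, 17), (24, 1)) = 27.2029
d((25, -15), (-9, 14)) = 44.6878
d((25, -15), (24, 1)) = 16.0312
d((-9, 14), (24, 1)) = 35.4683

Closest pair: (25, 3) and (24, 1) with distance 2.2361

The closest pair is (25, 3) and (24, 1) with Euclidean distance 2.2361. For 7 points, brute-force pairwise comparison is shown above. For large n, the divide-and-conquer algorithm (sort by x, recurse on halves, check the dividing strip) achieves O(n log n).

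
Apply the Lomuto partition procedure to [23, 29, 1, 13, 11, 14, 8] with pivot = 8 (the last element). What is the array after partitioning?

Lomuto partition with pivot = 8:

Initial array: [23, 29, 1, 13, 11, 14, 8]

arr[0]=23 > 8: no swap
arr[1]=29 > 8: no swap
arr[2]=1 <= 8: swap with position 0, array becomes [1, 29, 23, 13, 11, 14, 8]
arr[3]=13 > 8: no swap
arr[4]=11 > 8: no swap
arr[5]=14 > 8: no swap

Place pivot at position 1: [1, 8, 23, 13, 11, 14, 29]
Pivot position: 1

After partitioning with pivot 8, the array becomes [1, 8, 23, 13, 11, 14, 29]. The pivot is placed at index 1. All elements to the left of the pivot are <= 8, and all elements to the right are > 8.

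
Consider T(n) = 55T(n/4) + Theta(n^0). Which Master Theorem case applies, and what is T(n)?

Master Theorem for T(n) = 55T(n/4) + O(n^0):

a = 55, b = 4, c = 0
log_b(a) = log_4(55) = 2.8907

Case 1: c = 0 < log_4(55) = 2.8907
T(n) = O(n^(log_4 55))

For T(n) = 55T(n/4) + O(n^0): log_4(55) = 2.8907. This is Case 1 of the Master Theorem (c < log_b(a), work dominated by leaves), giving O(n^(log_4 55)).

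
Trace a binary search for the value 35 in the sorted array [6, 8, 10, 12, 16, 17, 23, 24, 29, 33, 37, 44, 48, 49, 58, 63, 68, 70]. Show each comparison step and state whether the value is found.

Binary search for 35 in [6, 8, 10, 12, 16, 17, 23, 24, 29, 33, 37, 44, 48, 49, 58, 63, 68, 70]:

lo=0, hi=17, mid=8, arr[mid]=29 -> 29 < 35, search right half
lo=9, hi=17, mid=13, arr[mid]=49 -> 49 > 35, search left half
lo=9, hi=12, mid=10, arr[mid]=37 -> 37 > 35, search left half
lo=9, hi=9, mid=9, arr[mid]=33 -> 33 < 35, search right half
lo=10 > hi=9, target 35 not found

Binary search determines that 35 is not in the array after 4 comparisons. The search space was exhausted without finding the target.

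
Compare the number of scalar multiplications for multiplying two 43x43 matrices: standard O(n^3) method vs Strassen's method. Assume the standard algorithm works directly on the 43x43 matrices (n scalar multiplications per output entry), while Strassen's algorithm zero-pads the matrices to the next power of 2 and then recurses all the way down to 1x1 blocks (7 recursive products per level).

Matrix multiplication for 43x43 matrices:

Strassen's algorithm requires power-of-2 dimensions. Pad 43x43 to 64x64 (next power of 2).

Standard algorithm: 43^3 = 79507 multiplications
Strassen's algorithm: 7^(log2(64)) = 7^6 = 117649 multiplications
Difference: 79507 - 117649 = -38142 (Strassen uses MORE here due to padding overhead — for small or just-over-power-of-2 n, padding can outweigh the per-level savings)

Standard: 79507 multiplications (43^3). Strassen: 117649 multiplications (7^6, after padding to 64x64). Strassen reduces 8 recursive multiplications to 7 at each level.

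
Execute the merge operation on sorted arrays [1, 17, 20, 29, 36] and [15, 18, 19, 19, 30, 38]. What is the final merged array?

Merging process:

Compare 1 vs 15: take 1 from left. Merged: [1]
Compare 17 vs 15: take 15 from right. Merged: [1, 15]
Compare 17 vs 18: take 17 from left. Merged: [1, 15, 17]
Compare 20 vs 18: take 18 from right. Merged: [1, 15, 17, 18]
Compare 20 vs 19: take 19 from right. Merged: [1, 15, 17, 18, 19]
Compare 20 vs 19: take 19 from right. Merged: [1, 15, 17, 18, 19, 19]
Compare 20 vs 30: take 20 from left. Merged: [1, 15, 17, 18, 19, 19, 20]
Compare 29 vs 30: take 29 from left. Merged: [1, 15, 17, 18, 19, 19, 20, 29]
Compare 36 vs 30: take 30 from right. Merged: [1, 15, 17, 18, 19, 19, 20, 29, 30]
Compare 36 vs 38: take 36 from left. Merged: [1, 15, 17, 18, 19, 19, 20, 29, 30, 36]
Append remaining from right: [38]. Merged: [1, 15, 17, 18, 19, 19, 20, 29, 30, 36, 38]

Final merged array: [1, 15, 17, 18, 19, 19, 20, 29, 30, 36, 38]
Total comparisons: 10

The merged array is [1, 15, 17, 18, 19, 19, 20, 29, 30, 36, 38], requiring 10 comparisons. The merge step runs in O(n) time where n is the total number of elements.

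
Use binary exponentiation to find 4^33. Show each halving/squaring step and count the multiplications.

Computing 4^33 by squaring (build up from 4^1; each line after the first costs one multiplication):

4^1 = 4
4^2 = (4^1)^2 = 4^2 = 16
4^4 = (4^2)^2 = 16^2 = 256
4^8 = (4^4)^2 = 256^2 = 65536
4^16 = (4^8)^2 = 65536^2 = 4294967296
4^32 = (4^16)^2 = 4294967296^2 = 18446744073709551616
4^33 = 4 * 4^32 = 4 * 18446744073709551616 = 73786976294838206464

Result: 73786976294838206464
Multiplications needed: 6 (6 lines after 4^1)

4^33 = 73786976294838206464. Using exponentiation by squaring, this requires 6 multiplications. The key idea: if the exponent is even, square the half-power; if odd, multiply by the base once.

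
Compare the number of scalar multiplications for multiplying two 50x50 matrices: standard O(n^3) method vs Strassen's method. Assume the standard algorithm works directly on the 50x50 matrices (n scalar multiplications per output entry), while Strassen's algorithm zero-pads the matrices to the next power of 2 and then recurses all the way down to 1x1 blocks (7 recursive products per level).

Matrix multiplication for 50x50 matrices:

Strassen's algorithm requires power-of-2 dimensions. Pad 50x50 to 64x64 (next power of 2).

Standard algorithm: 50^3 = 125000 multiplications
Strassen's algorithm: 7^(log2(64)) = 7^6 = 117649 multiplications
Savings: 125000 - 117649 = 7351 multiplications

Standard: 125000 multiplications (50^3). Strassen: 117649 multiplications (7^6, after padding to 64x64). Strassen reduces 8 recursive multiplications to 7 at each level.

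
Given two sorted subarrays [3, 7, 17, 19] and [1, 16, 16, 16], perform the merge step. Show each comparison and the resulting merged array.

Merging process:

Compare 3 vs 1: take 1 from right. Merged: [1]
Compare 3 vs 16: take 3 from left. Merged: [1, 3]
Compare 7 vs 16: take 7 from left. Merged: [1, 3, 7]
Compare 17 vs 16: take 16 from right. Merged: [1, 3, 7, 16]
Compare 17 vs 16: take 16 from right. Merged: [1, 3, 7, 16, 16]
Compare 17 vs 16: take 16 from right. Merged: [1, 3, 7, 16, 16, 16]
Append remaining from left: [17, 19]. Merged: [1, 3, 7, 16, 16, 16, 17, 19]

Final merged array: [1, 3, 7, 16, 16, 16, 17, 19]
Total comparisons: 6

The merged array is [1, 3, 7, 16, 16, 16, 17, 19], requiring 6 comparisons. The merge step runs in O(n) time where n is the total number of elements.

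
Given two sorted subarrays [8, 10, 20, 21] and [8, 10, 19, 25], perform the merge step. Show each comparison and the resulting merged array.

Merging process:

Compare 8 vs 8: take 8 from left. Merged: [8]
Compare 10 vs 8: take 8 from right. Merged: [8, 8]
Compare 10 vs 10: take 10 from left. Merged: [8, 8, 10]
Compare 20 vs 10: take 10 from right. Merged: [8, 8, 10, 10]
Compare 20 vs 19: take 19 from right. Merged: [8, 8, 10, 10, 19]
Compare 20 vs 25: take 20 from left. Merged: [8, 8, 10, 10, 19, 20]
Compare 21 vs 25: take 21 from left. Merged: [8, 8, 10, 10, 19, 20, 21]
Append remaining from right: [25]. Merged: [8, 8, 10, 10, 19, 20, 21, 25]

Final merged array: [8, 8, 10, 10, 19, 20, 21, 25]
Total comparisons: 7

The merged array is [8, 8, 10, 10, 19, 20, 21, 25], requiring 7 comparisons. The merge step runs in O(n) time where n is the total number of elements.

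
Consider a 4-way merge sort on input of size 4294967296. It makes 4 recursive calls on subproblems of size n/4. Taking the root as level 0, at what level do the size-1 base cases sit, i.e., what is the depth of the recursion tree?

For divide and conquer with division factor 4:

Problem sizes at each level:
Level 0: 4294967296
Level 1: 1073741824
Level 2: 268435456
Level 3: 67108864
Level 4: 16777216
Level 5: 4194304
Level 6: 1048576
Level 7: 262144
Level 8: 65536
Level 9: 16384
Level 10: 4096
Level 11: 1024
Level 12: 256
Level 13: 64
Level 14: 16
Level 15: 4
Level 16: 1

The root is level 0 and the size-1 base case is level 16 (the tree spans levels 0 through 16, i.e. 17 levels counting the root), so the depth is the number of divisions: log_4(4294967296) = 16

The recursion tree depth is log_4(4294967296) = 16. At each level, the problem size is divided by 4, so it takes 16 divisions to reduce to a base case of size 1. The algorithm makes 4 recursive calls at each level.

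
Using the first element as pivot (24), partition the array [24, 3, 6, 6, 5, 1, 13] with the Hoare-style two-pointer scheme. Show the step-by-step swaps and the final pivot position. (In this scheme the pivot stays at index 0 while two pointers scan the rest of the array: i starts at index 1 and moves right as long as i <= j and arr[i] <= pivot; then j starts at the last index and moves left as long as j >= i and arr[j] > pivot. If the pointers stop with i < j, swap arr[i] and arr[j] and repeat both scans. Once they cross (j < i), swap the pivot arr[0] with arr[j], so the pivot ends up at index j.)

Hoare-style two-pointer partition with pivot = 24:

Initial array: [24, 3, 6, 6, 5, 1, 13]

Pointers start at i = 1, j = 6.
i ends at 7, j ends at 6: the pointers have crossed (j < i), so scanning stops.

Swap pivot arr[0] with arr[6] to place pivot at position 6: [13, 3, 6, 6, 5, 1, 24]
Pivot position: 6

After partitioning with pivot 24, the array becomes [13, 3, 6, 6, 5, 1, 24]. The pivot is placed at index 6. All elements to the left of the pivot are <= 24, and all elements to the right are > 24.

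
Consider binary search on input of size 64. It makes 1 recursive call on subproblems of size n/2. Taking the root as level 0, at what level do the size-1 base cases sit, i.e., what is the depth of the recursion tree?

For divide and conquer with division factor 2:

Problem sizes at each level:
Level 0: 64
Level 1: 32
Level 2: 16
Level 3: 8
Level 4: 4
Level 5: 2
Level 6: 1

The root is level 0 and the size-1 base case is level 6 (the tree spans levels 0 through 6, i.e. 7 levels counting the root), so the depth is the number of divisions: log_2(64) = 6

The recursion tree depth is log_2(64) = 6. At each level, the problem size is divided by 2, so it takes 6 divisions to reduce to a base case of size 1. The algorithm makes 1 recursive call at each level.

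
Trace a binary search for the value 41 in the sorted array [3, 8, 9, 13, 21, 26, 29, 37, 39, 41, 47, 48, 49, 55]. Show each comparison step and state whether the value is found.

Binary search for 41 in [3, 8, 9, 13, 21, 26, 29, 37, 39, 41, 47, 48, 49, 55]:

lo=0, hi=13, mid=6, arr[mid]=29 -> 29 < 41, search right half
lo=7, hi=13, mid=10, arr[mid]=47 -> 47 > 41, search left half
lo=7, hi=9, mid=8, arr[mid]=39 -> 39 < 41, search right half
lo=9, hi=9, mid=9, arr[mid]=41 -> Found target at index 9!

Binary search finds 41 at index 9 after 4 comparisons. The search repeatedly halves the search space by comparing with the middle element.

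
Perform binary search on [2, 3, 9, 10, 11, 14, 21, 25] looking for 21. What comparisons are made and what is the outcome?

Binary search for 21 in [2, 3, 9, 10, 11, 14, 21, 25]:

lo=0, hi=7, mid=3, arr[mid]=10 -> 10 < 21, search right half
lo=4, hi=7, mid=5, arr[mid]=14 -> 14 < 21, search right half
lo=6, hi=7, mid=6, arr[mid]=21 -> Found target at index 6!

Binary search finds 21 at index 6 after 3 comparisons. The search repeatedly halves the search space by comparing with the middle element.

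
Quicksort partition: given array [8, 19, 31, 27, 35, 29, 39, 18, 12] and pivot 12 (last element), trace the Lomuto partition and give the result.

Lomuto partition with pivot = 12:

Initial array: [8, 19, 31, 27, 35, 29, 39, 18, 12]

arr[0]=8 <= 12: swap with position 0, array becomes [8, 19, 31, 27, 35, 29, 39, 18, 12]
arr[1]=19 > 12: no swap
arr[2]=31 > 12: no swap
arr[3]=27 > 12: no swap
arr[4]=35 > 12: no swap
arr[5]=29 > 12: no swap
arr[6]=39 > 12: no swap
arr[7]=18 > 12: no swap

Place pivot at position 1: [8, 12, 31, 27, 35, 29, 39, 18, 19]
Pivot position: 1

After partitioning with pivot 12, the array becomes [8, 12, 31, 27, 35, 29, 39, 18, 19]. The pivot is placed at index 1. All elements to the left of the pivot are <= 12, and all elements to the right are > 12.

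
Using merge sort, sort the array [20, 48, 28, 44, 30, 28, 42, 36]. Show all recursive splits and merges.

Merge sort trace:

Split: [20, 48, 28, 44, 30, 28, 42, 36] -> [20, 48, 28, 44] and [30, 28, 42, 36]
  Split: [20, 48, 28, 44] -> [20, 48] and [28, 44]
    Split: [20, 48] -> [20] and [48]
    Merge: [20] + [48] -> [20, 48]
    Split: [28, 44] -> [28] and [44]
    Merge: [28] + [44] -> [28, 44]
  Merge: [20, 48] + [28, 44] -> [20, 28, 44, 48]
  Split: [30, 28, 42, 36] -> [30, 28] and [42, 36]
    Split: [30, 28] -> [30] and [28]
    Merge: [30] + [28] -> [28, 30]
    Split: [42, 36] -> [42] and [36]
    Merge: [42] + [36] -> [36, 42]
  Merge: [28, 30] + [36, 42] -> [28, 30, 36, 42]
Merge: [20, 28, 44, 48] + [28, 30, 36, 42] -> [20, 28, 28, 30, 36, 42, 44, 48]

Final sorted array: [20, 28, 28, 30, 36, 42, 44, 48]

The merge sort proceeds by recursively splitting the array and merging sorted halves.
After all merges, the sorted array is [20, 28, 28, 30, 36, 42, 44, 48].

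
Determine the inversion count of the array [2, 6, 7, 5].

Finding inversions in [2, 6, 7, 5]:

(1, 3): arr[1]=6 > arr[3]=5
(2, 3): arr[2]=7 > arr[3]=5

Total inversions: 2

The array has 2 inversion(s): (1,3), (2,3). Each pair (i,j) satisfies i < j and arr[i] > arr[j].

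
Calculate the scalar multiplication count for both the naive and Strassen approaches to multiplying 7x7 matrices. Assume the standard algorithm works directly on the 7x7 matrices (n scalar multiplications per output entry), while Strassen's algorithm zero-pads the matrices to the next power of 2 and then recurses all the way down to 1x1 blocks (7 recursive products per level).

Matrix multiplication for 7x7 matrices:

Strassen's algorithm requires power-of-2 dimensions. Pad 7x7 to 8x8 (next power of 2).

Standard algorithm: 7^3 = 343 multiplications
Strassen's algorithm: 7^(log2(8)) = 7^3 = 343 multiplications
Savings: 343 - 343 = 0 multiplications

Standard: 343 multiplications (7^3). Strassen: 343 multiplications (7^3, after padding to 8x8). Strassen reduces 8 recursive multiplications to 7 at each level.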